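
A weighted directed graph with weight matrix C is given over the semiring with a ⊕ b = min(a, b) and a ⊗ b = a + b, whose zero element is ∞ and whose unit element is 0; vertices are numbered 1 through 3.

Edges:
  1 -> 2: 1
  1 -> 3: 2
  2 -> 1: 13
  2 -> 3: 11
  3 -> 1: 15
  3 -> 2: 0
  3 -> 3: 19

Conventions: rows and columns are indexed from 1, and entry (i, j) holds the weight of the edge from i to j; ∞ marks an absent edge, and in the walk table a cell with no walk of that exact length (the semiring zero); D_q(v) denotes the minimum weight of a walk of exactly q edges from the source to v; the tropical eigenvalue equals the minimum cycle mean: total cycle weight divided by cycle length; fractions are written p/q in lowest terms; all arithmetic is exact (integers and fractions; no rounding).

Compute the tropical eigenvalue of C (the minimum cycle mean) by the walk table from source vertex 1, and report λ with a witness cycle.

q=0: [0, ∞, ∞]
q=1: [∞, 1, 2]
q=2: [14, 2, 12]
q=3: [15, 12, 13]
Optimal cycle mean attained by: cycle 1->3->2->1, total 2 + 0 + 13, length 3.
Answer: λ = 5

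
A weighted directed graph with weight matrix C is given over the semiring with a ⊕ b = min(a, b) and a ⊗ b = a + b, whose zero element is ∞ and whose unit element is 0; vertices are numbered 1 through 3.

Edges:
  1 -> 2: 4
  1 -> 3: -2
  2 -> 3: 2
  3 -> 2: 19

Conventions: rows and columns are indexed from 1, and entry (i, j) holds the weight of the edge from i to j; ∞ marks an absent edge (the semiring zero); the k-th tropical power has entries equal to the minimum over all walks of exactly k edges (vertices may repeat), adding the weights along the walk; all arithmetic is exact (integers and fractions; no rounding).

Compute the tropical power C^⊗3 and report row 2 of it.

C^⊗2:
  [∞, 17, 6]
  [∞, 21, ∞]
  [∞, ∞, 21]
C^⊗3:
  [∞, 25, 19]
  [∞, ∞, 23]
  [∞, 40, ∞]
Answer: row 2 of C^⊗3 = [∞, ∞, 23]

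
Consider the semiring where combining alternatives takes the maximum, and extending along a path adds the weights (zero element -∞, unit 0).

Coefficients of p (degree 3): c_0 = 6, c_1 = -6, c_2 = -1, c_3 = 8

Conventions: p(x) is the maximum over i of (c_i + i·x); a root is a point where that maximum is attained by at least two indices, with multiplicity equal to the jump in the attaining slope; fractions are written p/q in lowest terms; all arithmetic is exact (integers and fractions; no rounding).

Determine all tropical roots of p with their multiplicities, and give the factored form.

hull edge (i=0, c=6) to (i=3, c=8): slope 2/3, span 3
Factored form: p(x) = 8 ⊗ (x ⊕ (-2/3)) ⊗ (x ⊕ (-2/3)) ⊗ (x ⊕ (-2/3))
Answer: roots = -2/3 (mult 3)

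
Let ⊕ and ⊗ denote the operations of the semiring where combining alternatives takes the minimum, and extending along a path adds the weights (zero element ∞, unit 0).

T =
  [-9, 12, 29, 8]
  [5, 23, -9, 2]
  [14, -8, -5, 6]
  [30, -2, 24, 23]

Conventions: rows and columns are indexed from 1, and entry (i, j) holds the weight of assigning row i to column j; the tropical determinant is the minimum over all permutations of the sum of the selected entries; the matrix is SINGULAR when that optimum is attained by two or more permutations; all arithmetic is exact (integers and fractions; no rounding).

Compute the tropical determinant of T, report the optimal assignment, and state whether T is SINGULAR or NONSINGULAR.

σ = (1, 2, 3, 4): (-9) + 23 + (-5) + 23 = 32
σ = (1, 2, 4, 3): (-9) + 23 + 6 + 24 = 44
σ = (1, 3, 2, 4): (-9) + (-9) + (-8) + 23 = -3
σ = (1, 3, 4, 2): (-9) + (-9) + 6 + (-2) = -14
σ = (1, 4, 2, 3): (-9) + 2 + (-8) + 24 = 9
σ = (1, 4, 3, 2): (-9) + 2 + (-5) + (-2) = -14
σ = (2, 1, 3, 4): 12 + 5 + (-5) + 23 = 35
σ = (2, 1, 4, 3): 12 + 5 + 6 + 24 = 47
σ = (2, 3, 1, 4): 12 + (-9) + 14 + 23 = 40
σ = (2, 3, 4, 1): 12 + (-9) + 6 + 30 = 39
σ = (2, 4, 1, 3): 12 + 2 + 14 + 24 = 52
σ = (2, 4, 3, 1): 12 + 2 + (-5) + 30 = 39
σ = (3, 1, 2, 4): 29 + 5 + (-8) + 23 = 49
σ = (3, 1, 4, 2): 29 + 5 + 6 + (-2) = 38
σ = (3, 2, 1, 4): 29 + 23 + 14 + 23 = 89
σ = (3, 2, 4, 1): 29 + 23 + 6 + 30 = 88
σ = (3, 4, 1, 2): 29 + 2 + 14 + (-2) = 43
σ = (3, 4, 2, 1): 29 + 2 + (-8) + 30 = 53
σ = (4, 1, 2, 3): 8 + 5 + (-8) + 24 = 29
σ = (4, 1, 3, 2): 8 + 5 + (-5) + (-2) = 6
σ = (4, 2, 1, 3): 8 + 23 + 14 + 24 = 69
σ = (4, 2, 3, 1): 8 + 23 + (-5) + 30 = 56
σ = (4, 3, 1, 2): 8 + (-9) + 14 + (-2) = 11
σ = (4, 3, 2, 1): 8 + (-9) + (-8) + 30 = 21
Optimal value attained by: σ = (1, 3, 4, 2).
Answer: det⊕(T) = -14; verdict: SINGULAR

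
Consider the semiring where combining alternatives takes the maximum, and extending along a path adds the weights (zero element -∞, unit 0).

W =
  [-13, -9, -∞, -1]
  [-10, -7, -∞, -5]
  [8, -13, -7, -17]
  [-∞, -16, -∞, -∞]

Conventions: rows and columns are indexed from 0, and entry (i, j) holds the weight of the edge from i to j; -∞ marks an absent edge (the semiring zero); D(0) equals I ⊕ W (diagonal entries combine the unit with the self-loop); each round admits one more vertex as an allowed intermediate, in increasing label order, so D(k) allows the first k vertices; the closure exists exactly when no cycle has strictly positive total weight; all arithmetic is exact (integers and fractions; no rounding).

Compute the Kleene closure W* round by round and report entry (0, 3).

D(0):
  [0, -9, -∞, -1]
  [-10, 0, -∞, -5]
  [8, -13, 0, -17]
  [-∞, -16, -∞, 0]
D(1):
  [0, -9, -∞, -1]
  [-10, 0, -∞, -5]
  [8, -1, 0, 7]
  [-∞, -16, -∞, 0]
D(2):
  [0, -9, -∞, -1]
  [-10, 0, -∞, -5]
  [8, -1, 0, 7]
  [-26, -16, -∞, 0]
D(3):
  [0, -9, -∞, -1]
  [-10, 0, -∞, -5]
  [8, -1, 0, 7]
  [-26, -16, -∞, 0]
D(4):
  [0, -9, -∞, -1]
  [-10, 0, -∞, -5]
  [8, -1, 0, 7]
  [-26, -16, -∞, 0]
Answer: W*[0][3] = -1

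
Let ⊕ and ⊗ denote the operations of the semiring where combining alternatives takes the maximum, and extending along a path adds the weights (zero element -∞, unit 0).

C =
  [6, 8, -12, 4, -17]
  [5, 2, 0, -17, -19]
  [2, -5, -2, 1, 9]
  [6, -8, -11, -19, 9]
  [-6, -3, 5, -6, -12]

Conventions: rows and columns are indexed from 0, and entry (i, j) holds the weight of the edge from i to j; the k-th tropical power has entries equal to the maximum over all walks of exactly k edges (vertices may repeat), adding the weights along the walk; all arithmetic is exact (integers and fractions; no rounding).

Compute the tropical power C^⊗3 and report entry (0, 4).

C^⊗2:
  [13, 14, 8, 10, 13]
  [11, 13, 2, 9, 9]
  [8, 10, 14, 6, 10]
  [12, 14, 14, 10, -2]
  [7, 2, 3, 6, 14]
C^⊗3:
  [19, 21, 18, 17, 19]
  [18, 19, 14, 15, 18]
  [16, 16, 15, 15, 23]
  [19, 20, 14, 16, 23]
  [13, 15, 19, 11, 15]
Key observation: the optimum is the walk 0->0->3->4, with weight 6 + 4 + 9 = 19.
Optimal value attained by: walk 0->0->3->4.
Answer: (C^⊗3)[0][4] = 19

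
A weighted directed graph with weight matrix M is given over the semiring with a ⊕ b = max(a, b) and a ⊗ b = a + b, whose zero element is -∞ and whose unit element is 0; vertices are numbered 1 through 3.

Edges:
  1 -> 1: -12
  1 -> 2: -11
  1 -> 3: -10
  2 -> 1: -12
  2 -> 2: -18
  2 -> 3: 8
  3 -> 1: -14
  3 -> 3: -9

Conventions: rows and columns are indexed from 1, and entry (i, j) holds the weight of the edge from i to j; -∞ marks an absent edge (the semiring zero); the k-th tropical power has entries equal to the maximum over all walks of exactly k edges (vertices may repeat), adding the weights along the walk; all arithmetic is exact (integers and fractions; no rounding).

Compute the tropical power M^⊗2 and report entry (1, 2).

M^⊗2:
  [-23, -23, -3]
  [-6, -23, -1]
  [-23, -25, -18]
Key observation: the optimum is the walk 1->1->2, with weight (-12) + (-11) = -23.
Optimal value attained by: walk 1->1->2.
Answer: (M^⊗2)[1][2] = -23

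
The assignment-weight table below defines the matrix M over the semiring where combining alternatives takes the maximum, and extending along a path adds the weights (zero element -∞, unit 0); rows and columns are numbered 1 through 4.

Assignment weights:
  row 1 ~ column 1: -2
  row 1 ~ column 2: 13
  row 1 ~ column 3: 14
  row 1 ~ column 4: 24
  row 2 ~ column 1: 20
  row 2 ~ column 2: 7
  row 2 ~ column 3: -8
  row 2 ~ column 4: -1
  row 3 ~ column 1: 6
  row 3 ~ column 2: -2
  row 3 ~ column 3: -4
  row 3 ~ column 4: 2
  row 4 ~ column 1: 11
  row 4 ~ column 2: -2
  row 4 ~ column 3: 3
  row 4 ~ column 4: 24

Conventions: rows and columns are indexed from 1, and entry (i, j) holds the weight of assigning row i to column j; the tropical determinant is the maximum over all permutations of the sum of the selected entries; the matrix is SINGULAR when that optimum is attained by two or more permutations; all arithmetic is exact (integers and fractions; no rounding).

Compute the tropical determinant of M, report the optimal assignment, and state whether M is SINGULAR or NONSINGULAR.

σ = (1, 2, 3, 4): (-2) + 7 + (-4) + 24 = 25
σ = (1, 2, 4, 3): (-2) + 7 + 2 + 3 = 10
σ = (1, 3, 2, 4): (-2) + (-8) + (-2) + 24 = 12
σ = (1, 3, 4, 2): (-2) + (-8) + 2 + (-2) = -10
σ = (1, 4, 2, 3): (-2) + (-1) + (-2) + 3 = -2
σ = (1, 4, 3, 2): (-2) + (-1) + (-4) + (-2) = -9
σ = (2, 1, 3, 4): 13 + 20 + (-4) + 24 = 53
σ = (2, 1, 4, 3): 13 + 20 + 2 + 3 = 38
σ = (2, 3, 1, 4): 13 + (-8) + 6 + 24 = 35
σ = (2, 3, 4, 1): 13 + (-8) + 2 + 11 = 18
σ = (2, 4, 1, 3): 13 + (-1) + 6 + 3 = 21
σ = (2, 4, 3, 1): 13 + (-1) + (-4) + 11 = 19
σ = (3, 1, 2, 4): 14 + 20 + (-2) + 24 = 56
σ = (3, 1, 4, 2): 14 + 20 + 2 + (-2) = 34
σ = (3, 2, 1, 4): 14 + 7 + 6 + 24 = 51
σ = (3, 2, 4, 1): 14 + 7 + 2 + 11 = 34
σ = (3, 4, 1, 2): 14 + (-1) + 6 + (-2) = 17
σ = (3, 4, 2, 1): 14 + (-1) + (-2) + 11 = 22
σ = (4, 1, 2, 3): 24 + 20 + (-2) + 3 = 45
σ = (4, 1, 3, 2): 24 + 20 + (-4) + (-2) = 38
σ = (4, 2, 1, 3): 24 + 7 + 6 + 3 = 40
σ = (4, 2, 3, 1): 24 + 7 + (-4) + 11 = 38
σ = (4, 3, 1, 2): 24 + (-8) + 6 + (-2) = 20
σ = (4, 3, 2, 1): 24 + (-8) + (-2) + 11 = 25
Optimal value attained by: σ = (3, 1, 2, 4).
Answer: det⊕(M) = 56; verdict: NONSINGULAR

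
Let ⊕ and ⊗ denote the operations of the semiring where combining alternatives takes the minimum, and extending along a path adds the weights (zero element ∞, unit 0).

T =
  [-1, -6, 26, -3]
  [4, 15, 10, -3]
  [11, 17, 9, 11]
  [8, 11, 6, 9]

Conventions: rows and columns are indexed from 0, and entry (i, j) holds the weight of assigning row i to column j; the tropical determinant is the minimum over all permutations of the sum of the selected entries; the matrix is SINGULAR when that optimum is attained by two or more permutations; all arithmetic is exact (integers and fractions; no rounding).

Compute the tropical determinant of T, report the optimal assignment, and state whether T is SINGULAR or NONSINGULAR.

σ = (0, 1, 2, 3): (-1) + 15 + 9 + 9 = 32
σ = (0, 1, 3, 2): (-1) + 15 + 11 + 6 = 31
σ = (0, 2, 1, 3): (-1) + 10 + 17 + 9 = 35
σ = (0, 2, 3, 1): (-1) + 10 + 11 + 11 = 31
σ = (0, 3, 1, 2): (-1) + (-3) + 17 + 6 = 19
σ = (0, 3, 2, 1): (-1) + (-3) + 9 + 11 = 16
σ = (1, 0, 2, 3): (-6) + 4 + 9 + 9 = 16
σ = (1, 0, 3, 2): (-6) + 4 + 11 + 6 = 15
σ = (1, 2, 0, 3): (-6) + 10 + 11 + 9 = 24
σ = (1, 2, 3, 0): (-6) + 10 + 11 + 8 = 23
σ = (1, 3, 0, 2): (-6) + (-3) + 11 + 6 = 8
σ = (1, 3, 2, 0): (-6) + (-3) + 9 + 8 = 8
σ = (2, 0, 1, 3): 26 + 4 + 17 + 9 = 56
σ = (2, 0, 3, 1): 26 + 4 + 11 + 11 = 52
σ = (2, 1, 0, 3): 26 + 15 + 11 + 9 = 61
σ = (2, 1, 3, 0): 26 + 15 + 11 + 8 = 60
σ = (2, 3, 0, 1): 26 + (-3) + 11 + 11 = 45
σ = (2, 3, 1, 0): 26 + (-3) + 17 + 8 = 48
σ = (3, 0, 1, 2): (-3) + 4 + 17 + 6 = 24
σ = (3, 0, 2, 1): (-3) + 4 + 9 + 11 = 21
σ = (3, 1, 0, 2): (-3) + 15 + 11 + 6 = 29
σ = (3, 1, 2, 0): (-3) + 15 + 9 + 8 = 29
σ = (3, 2, 0, 1): (-3) + 10 + 11 + 11 = 29
σ = (3, 2, 1, 0): (-3) + 10 + 17 + 8 = 32
Optimal value attained by: σ = (1, 3, 0, 2).
Answer: det⊕(T) = 8; verdict: SINGULAR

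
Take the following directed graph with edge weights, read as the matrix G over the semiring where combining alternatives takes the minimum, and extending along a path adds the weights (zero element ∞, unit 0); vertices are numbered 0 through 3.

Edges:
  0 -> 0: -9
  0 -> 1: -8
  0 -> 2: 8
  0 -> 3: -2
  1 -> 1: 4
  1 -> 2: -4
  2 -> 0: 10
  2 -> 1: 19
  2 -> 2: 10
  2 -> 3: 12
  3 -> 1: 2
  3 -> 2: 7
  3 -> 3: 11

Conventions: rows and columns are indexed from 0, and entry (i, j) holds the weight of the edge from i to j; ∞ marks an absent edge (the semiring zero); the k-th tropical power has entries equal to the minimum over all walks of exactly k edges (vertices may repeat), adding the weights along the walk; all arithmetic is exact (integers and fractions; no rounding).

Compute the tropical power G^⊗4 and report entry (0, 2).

G^⊗2:
  [-18, -17, -12, -11]
  [6, 8, 0, 8]
  [1, 2, 15, 8]
  [17, 6, -2, 19]
G^⊗3:
  [-27, -26, -21, -20]
  [-3, -2, 4, 4]
  [-8, -7, -2, -1]
  [8, 9, 2, 10]
G^⊗4:
  [-36, -35, -30, -29]
  [-12, -11, -6, -5]
  [-17, -16, -11, -10]
  [-1, 0, 5, 6]
Key observation: the optimum is the walk 0->0->0->1->2, with weight (-9) + (-9) + (-8) + (-4) = -30.
Optimal value attained by: walk 0->0->0->1->2.
Answer: (G^⊗4)[0][2] = -30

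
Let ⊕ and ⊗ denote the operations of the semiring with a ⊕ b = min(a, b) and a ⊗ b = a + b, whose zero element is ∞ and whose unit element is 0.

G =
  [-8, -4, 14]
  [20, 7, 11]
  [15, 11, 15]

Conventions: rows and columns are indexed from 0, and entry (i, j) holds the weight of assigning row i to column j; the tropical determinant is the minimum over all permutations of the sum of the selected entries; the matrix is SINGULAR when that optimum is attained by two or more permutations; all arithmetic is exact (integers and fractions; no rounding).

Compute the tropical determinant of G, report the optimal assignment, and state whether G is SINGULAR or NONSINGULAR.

σ = (0, 1, 2): (-8) + 7 + 15 = 14
σ = (0, 2, 1): (-8) + 11 + 11 = 14
σ = (1, 0, 2): (-4) + 20 + 15 = 31
σ = (1, 2, 0): (-4) + 11 + 15 = 22
σ = (2, 0, 1): 14 + 20 + 11 = 45
σ = (2, 1, 0): 14 + 7 + 15 = 36
Optimal value attained by: σ = (0, 1, 2).
Answer: det⊕(G) = 14; verdict: SINGULAR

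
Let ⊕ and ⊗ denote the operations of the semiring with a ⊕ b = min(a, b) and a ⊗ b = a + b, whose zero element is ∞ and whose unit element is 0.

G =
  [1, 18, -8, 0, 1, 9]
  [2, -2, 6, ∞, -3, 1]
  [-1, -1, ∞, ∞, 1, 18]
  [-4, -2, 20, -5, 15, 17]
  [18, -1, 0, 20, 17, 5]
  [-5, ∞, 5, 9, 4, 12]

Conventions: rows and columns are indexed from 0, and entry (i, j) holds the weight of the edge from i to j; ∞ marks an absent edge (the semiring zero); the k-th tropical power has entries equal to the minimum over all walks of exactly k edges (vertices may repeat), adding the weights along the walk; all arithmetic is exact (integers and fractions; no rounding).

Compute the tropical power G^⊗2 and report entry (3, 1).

G^⊗2:
  [-9, -9, -7, -5, -7, 6]
  [-4, -4, -6, 2, -5, -1]
  [0, -3, -9, -1, -4, 0]
  [-9, -7, -12, -10, -5, -1]
  [-1, -3, 5, 14, -4, 0]
  [-4, 3, -13, -5, -4, 4]
Key observation: the optimum is the walk 3->3->1, with weight (-5) + (-2) = -7.
Optimal value attained by: walk 3->3->1.
Answer: (G^⊗2)[3][1] = -7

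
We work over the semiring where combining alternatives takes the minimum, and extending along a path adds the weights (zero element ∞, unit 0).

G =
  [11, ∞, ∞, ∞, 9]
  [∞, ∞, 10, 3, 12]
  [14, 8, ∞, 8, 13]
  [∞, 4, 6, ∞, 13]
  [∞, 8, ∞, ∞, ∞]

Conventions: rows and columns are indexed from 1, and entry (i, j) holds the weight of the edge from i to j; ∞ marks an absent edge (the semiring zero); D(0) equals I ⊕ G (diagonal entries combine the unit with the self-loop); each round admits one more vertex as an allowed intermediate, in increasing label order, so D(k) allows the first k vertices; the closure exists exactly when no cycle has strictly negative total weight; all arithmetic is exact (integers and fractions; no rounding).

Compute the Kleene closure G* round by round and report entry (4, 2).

D(0):
  [0, ∞, ∞, ∞, 9]
  [∞, 0, 10, 3, 12]
  [14, 8, 0, 8, 13]
  [∞, 4, 6, 0, 13]
  [∞, 8, ∞, ∞, 0]
D(1):
  [0, ∞, ∞, ∞, 9]
  [∞, 0, 10, 3, 12]
  [14, 8, 0, 8, 13]
  [∞, 4, 6, 0, 13]
  [∞, 8, ∞, ∞, 0]
D(2):
  [0, ∞, ∞, ∞, 9]
  [∞, 0, 10, 3, 12]
  [14, 8, 0, 8, 13]
  [∞, 4, 6, 0, 13]
  [∞, 8, 18, 11, 0]
D(3):
  [0, ∞, ∞, ∞, 9]
  [24, 0, 10, 3, 12]
  [14, 8, 0, 8, 13]
  [20, 4, 6, 0, 13]
  [32, 8, 18, 11, 0]
D(4):
  [0, ∞, ∞, ∞, 9]
  [23, 0, 9, 3, 12]
  [14, 8, 0, 8, 13]
  [20, 4, 6, 0, 13]
  [31, 8, 17, 11, 0]
D(5):
  [0, 17, 26, 20, 9]
  [23, 0, 9, 3, 12]
  [14, 8, 0, 8, 13]
  [20, 4, 6, 0, 13]
  [31, 8, 17, 11, 0]
Answer: G*[4][2] = 4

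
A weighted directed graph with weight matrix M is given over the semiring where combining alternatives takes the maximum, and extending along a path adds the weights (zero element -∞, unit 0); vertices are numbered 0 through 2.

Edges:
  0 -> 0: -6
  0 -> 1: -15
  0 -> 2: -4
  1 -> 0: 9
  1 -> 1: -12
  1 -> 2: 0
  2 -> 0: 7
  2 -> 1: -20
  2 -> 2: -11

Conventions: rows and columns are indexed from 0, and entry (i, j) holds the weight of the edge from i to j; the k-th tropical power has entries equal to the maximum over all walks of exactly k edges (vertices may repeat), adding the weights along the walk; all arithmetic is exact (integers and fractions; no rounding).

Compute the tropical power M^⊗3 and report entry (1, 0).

M^⊗2:
  [3, -21, -10]
  [7, -6, 5]
  [1, -8, 3]
M^⊗3:
  [-3, -12, -1]
  [12, -8, 3]
  [10, -14, -3]
Key observation: the optimum is the walk 1->0->2->0, with weight 9 + (-4) + 7 = 12.
Optimal value attained by: walk 1->0->2->0.
Answer: (M^⊗3)[1][0] = 12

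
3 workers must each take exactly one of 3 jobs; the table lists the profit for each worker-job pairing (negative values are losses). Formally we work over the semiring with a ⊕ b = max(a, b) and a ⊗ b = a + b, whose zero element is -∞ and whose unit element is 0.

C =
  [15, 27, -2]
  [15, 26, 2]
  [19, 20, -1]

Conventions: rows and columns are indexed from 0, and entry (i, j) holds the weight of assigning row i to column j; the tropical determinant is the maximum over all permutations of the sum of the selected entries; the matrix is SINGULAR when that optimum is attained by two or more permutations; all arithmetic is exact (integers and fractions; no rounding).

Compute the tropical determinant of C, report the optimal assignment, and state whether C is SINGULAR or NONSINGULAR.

σ = (0, 1, 2): 15 + 26 + (-1) = 40
σ = (0, 2, 1): 15 + 2 + 20 = 37
σ = (1, 0, 2): 27 + 15 + (-1) = 41
σ = (1, 2, 0): 27 + 2 + 19 = 48
σ = (2, 0, 1): (-2) + 15 + 20 = 33
σ = (2, 1, 0): (-2) + 26 + 19 = 43
Optimal value attained by: σ = (1, 2, 0).
Answer: det⊕(C) = 48; verdict: NONSINGULAR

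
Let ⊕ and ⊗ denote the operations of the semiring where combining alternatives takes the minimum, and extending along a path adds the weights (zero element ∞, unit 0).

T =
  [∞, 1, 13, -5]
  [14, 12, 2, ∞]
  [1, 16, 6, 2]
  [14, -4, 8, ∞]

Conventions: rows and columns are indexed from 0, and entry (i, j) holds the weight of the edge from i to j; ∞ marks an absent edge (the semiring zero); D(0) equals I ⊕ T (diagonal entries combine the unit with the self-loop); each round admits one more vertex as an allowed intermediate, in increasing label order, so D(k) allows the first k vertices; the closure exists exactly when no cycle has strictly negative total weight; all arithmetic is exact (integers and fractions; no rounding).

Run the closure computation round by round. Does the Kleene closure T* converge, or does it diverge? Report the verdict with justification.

D(0):
  [0, 1, 13, -5]
  [14, 0, 2, ∞]
  [1, 16, 0, 2]
  [14, -4, 8, 0]
D(1):
  [0, 1, 13, -5]
  [14, 0, 2, 9]
  [1, 2, 0, -4]
  [14, -4, 8, 0]
D(2):
  [0, 1, 3, -5]
  [14, 0, 2, 9]
  [1, 2, 0, -4]
  [10, -4, -2, 0]
Detection: at round 3, diagonal entry (3, 3) turns strictly negative.
Key observation: the cycle 3->1->2->0->3 has total weight (-4) + 2 + 1 + (-5), which is strictly negative.
Answer: DIVERGES — negative cycle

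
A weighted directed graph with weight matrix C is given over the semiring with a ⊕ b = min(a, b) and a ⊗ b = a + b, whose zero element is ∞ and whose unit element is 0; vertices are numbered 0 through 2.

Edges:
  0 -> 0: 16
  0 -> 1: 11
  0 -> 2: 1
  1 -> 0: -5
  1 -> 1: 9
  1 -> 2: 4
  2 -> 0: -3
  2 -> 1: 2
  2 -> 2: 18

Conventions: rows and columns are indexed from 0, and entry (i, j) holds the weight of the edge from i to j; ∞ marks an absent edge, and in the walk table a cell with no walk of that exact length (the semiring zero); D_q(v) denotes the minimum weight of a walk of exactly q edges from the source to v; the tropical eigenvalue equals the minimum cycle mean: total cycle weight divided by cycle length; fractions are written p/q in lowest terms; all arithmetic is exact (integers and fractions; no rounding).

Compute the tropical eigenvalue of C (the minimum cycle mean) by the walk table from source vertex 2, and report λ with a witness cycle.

q=0: [∞, ∞, 0]
q=1: [-3, 2, 18]
q=2: [-3, 8, -2]
q=3: [-5, 0, -2]
Optimal cycle mean attained by: cycle 0->2->0, total 1 + (-3), length 2.
Answer: λ = -1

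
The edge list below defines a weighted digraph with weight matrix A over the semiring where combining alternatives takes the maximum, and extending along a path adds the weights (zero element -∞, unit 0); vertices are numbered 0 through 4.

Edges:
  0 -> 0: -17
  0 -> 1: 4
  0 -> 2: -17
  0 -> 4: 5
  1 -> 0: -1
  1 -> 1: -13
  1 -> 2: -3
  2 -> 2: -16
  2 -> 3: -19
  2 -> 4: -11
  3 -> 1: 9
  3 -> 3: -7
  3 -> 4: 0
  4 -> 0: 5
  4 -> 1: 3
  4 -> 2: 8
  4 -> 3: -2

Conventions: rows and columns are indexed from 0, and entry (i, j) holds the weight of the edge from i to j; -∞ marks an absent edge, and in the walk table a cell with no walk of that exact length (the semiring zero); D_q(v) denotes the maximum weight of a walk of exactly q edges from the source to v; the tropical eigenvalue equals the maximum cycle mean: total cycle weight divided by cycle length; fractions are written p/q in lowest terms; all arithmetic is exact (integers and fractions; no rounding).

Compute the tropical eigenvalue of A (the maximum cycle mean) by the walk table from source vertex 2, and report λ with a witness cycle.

q=0: [-∞, -∞, 0, -∞, -∞]
q=1: [-∞, -∞, -16, -19, -11]
q=2: [-6, -8, -3, -13, -19]
q=3: [-9, -2, -11, -20, -1]
q=4: [4, 2, 7, -3, -4]
q=5: [1, 8, 4, -6, 9]
Optimal cycle mean attained by: cycle 0->4->0, total 5 + 5, length 2.
Answer: λ = 5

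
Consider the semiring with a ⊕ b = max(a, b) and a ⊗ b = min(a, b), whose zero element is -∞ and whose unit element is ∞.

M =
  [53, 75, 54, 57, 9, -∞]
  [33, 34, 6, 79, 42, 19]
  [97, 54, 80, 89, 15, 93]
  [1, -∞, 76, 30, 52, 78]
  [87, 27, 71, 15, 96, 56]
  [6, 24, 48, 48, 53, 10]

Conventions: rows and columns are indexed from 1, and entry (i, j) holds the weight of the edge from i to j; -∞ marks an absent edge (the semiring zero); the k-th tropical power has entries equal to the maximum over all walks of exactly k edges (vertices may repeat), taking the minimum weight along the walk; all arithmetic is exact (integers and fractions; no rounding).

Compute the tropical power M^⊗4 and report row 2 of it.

M^⊗2:
  [54, 54, 57, 75, 52, 57]
  [42, 34, 76, 34, 52, 78]
  [80, 75, 80, 80, 53, 80]
  [76, 54, 76, 76, 53, 76]
  [87, 75, 71, 71, 96, 71]
  [53, 48, 53, 48, 53, 53]
M^⊗3:
  [57, 54, 75, 57, 53, 75]
  [76, 54, 76, 76, 53, 76]
  [80, 75, 80, 80, 53, 80]
  [76, 75, 76, 76, 53, 76]
  [87, 75, 71, 75, 96, 71]
  [53, 53, 53, 53, 53, 53]
M^⊗4:
  [75, 57, 75, 75, 53, 75]
  [76, 75, 76, 76, 53, 76]
  [80, 75, 80, 80, 53, 80]
  [76, 75, 76, 76, 53, 76]
  [87, 75, 75, 75, 96, 75]
  [53, 53, 53, 53, 53, 53]
Answer: row 2 of M^⊗4 = [76, 75, 76, 76, 53, 76]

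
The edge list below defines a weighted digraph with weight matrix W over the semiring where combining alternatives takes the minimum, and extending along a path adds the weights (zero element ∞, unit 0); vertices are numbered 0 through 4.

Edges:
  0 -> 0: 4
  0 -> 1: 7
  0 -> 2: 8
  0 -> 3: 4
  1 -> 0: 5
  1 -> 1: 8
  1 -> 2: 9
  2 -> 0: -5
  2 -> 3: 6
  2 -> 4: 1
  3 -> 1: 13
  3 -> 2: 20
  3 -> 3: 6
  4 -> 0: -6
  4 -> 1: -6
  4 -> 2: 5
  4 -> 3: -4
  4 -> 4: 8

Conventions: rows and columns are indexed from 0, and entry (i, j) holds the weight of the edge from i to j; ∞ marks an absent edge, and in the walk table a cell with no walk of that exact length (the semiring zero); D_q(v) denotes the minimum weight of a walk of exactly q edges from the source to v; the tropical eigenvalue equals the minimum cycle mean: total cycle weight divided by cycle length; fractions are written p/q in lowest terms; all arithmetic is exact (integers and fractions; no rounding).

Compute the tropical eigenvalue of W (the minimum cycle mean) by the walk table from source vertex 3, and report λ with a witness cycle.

q=0: [∞, ∞, ∞, 0, ∞]
q=1: [∞, 13, 20, 6, ∞]
q=2: [15, 19, 22, 12, 21]
q=3: [15, 15, 23, 17, 23]
q=4: [17, 17, 23, 19, 24]
q=5: [18, 18, 25, 20, 24]
Optimal cycle mean attained by: cycle 0->2->4->0, total 8 + 1 + (-6), length 3.
Answer: λ = 1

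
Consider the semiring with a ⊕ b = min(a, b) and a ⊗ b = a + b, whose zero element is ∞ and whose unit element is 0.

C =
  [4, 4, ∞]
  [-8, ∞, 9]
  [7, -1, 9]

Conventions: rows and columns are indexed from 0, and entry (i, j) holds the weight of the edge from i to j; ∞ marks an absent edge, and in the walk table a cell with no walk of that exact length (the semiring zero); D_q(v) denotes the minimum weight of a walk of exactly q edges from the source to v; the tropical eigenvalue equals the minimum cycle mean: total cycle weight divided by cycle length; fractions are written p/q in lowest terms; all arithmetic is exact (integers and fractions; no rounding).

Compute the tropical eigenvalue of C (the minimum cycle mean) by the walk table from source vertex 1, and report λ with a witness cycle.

q=0: [∞, 0, ∞]
q=1: [-8, ∞, 9]
q=2: [-4, -4, 18]
q=3: [-12, 0, 5]
Optimal cycle mean attained by: cycle 0->1->0, total 4 + (-8), length 2.
Answer: λ = -2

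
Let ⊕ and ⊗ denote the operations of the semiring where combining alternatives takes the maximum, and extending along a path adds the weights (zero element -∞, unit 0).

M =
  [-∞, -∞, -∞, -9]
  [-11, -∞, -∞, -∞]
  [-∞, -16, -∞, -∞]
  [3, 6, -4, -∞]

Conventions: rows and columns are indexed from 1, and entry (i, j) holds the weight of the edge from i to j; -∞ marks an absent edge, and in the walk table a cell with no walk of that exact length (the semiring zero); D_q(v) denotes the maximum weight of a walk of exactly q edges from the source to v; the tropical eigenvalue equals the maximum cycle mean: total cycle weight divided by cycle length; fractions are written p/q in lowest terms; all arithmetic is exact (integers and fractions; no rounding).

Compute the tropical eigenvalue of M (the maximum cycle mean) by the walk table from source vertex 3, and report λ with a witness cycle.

q=0: [-∞, -∞, 0, -∞]
q=1: [-∞, -16, -∞, -∞]
q=2: [-27, -∞, -∞, -∞]
q=3: [-∞, -∞, -∞, -36]
q=4: [-33, -30, -40, -∞]
Optimal cycle mean attained by: cycle 1->4->1, total (-9) + 3, length 2.
Answer: λ = -3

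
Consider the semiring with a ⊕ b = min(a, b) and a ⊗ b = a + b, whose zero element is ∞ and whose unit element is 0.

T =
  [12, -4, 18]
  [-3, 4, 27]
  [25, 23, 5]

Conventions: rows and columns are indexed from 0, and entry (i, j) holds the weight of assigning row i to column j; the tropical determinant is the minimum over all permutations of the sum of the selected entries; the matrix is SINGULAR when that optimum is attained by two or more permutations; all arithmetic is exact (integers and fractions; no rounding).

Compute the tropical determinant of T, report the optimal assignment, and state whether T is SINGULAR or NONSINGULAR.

σ = (0, 1, 2): 12 + 4 + 5 = 21
σ = (0, 2, 1): 12 + 27 + 23 = 62
σ = (1, 0, 2): (-4) + (-3) + 5 = -2
σ = (1, 2, 0): (-4) + 27 + 25 = 48
σ = (2, 0, 1): 18 + (-3) + 23 = 38
σ = (2, 1, 0): 18 + 4 + 25 = 47
Optimal value attained by: σ = (1, 0, 2).
Answer: det⊕(T) = -2; verdict: NONSINGULAR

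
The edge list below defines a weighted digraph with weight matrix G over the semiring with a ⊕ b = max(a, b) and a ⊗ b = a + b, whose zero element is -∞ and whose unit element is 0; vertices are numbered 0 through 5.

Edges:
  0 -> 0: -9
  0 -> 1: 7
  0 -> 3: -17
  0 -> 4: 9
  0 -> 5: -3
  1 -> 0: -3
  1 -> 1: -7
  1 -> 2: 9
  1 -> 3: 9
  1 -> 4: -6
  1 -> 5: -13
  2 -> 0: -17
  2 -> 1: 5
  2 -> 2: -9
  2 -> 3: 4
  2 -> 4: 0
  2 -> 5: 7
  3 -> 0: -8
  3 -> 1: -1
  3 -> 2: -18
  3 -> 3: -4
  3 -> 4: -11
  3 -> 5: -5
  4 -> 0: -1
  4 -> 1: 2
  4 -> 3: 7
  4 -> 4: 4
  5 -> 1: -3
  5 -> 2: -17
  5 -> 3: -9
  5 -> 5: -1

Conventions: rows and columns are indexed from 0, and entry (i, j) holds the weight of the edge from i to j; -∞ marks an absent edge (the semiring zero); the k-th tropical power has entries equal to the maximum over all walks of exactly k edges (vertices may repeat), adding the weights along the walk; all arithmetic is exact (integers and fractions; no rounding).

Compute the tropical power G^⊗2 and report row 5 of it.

G^⊗2:
  [8, 11, 16, 16, 13, -4]
  [1, 14, 2, 13, 9, 16]
  [2, 4, 14, 14, 4, 6]
  [-4, -1, 8, 8, 1, -6]
  [3, 6, 11, 11, 8, 2]
  [-6, -4, 6, 6, -9, -2]
Answer: row 5 of G^⊗2 = [-6, -4, 6, 6, -9, -2]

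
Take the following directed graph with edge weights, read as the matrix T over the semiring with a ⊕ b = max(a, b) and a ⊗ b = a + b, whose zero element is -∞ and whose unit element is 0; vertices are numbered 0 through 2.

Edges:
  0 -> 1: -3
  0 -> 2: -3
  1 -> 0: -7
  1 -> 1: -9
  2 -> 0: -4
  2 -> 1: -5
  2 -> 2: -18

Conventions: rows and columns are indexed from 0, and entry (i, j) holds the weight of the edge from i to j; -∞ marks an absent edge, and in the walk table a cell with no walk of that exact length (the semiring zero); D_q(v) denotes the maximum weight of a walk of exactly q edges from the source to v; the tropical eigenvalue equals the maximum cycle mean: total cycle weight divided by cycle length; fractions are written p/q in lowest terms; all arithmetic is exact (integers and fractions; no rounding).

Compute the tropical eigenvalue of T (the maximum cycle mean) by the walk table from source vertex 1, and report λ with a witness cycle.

q=0: [-∞, 0, -∞]
q=1: [-7, -9, -∞]
q=2: [-16, -10, -10]
q=3: [-14, -15, -19]
Optimal cycle mean attained by: cycle 0->2->0, total (-3) + (-4), length 2.
Answer: λ = -7/2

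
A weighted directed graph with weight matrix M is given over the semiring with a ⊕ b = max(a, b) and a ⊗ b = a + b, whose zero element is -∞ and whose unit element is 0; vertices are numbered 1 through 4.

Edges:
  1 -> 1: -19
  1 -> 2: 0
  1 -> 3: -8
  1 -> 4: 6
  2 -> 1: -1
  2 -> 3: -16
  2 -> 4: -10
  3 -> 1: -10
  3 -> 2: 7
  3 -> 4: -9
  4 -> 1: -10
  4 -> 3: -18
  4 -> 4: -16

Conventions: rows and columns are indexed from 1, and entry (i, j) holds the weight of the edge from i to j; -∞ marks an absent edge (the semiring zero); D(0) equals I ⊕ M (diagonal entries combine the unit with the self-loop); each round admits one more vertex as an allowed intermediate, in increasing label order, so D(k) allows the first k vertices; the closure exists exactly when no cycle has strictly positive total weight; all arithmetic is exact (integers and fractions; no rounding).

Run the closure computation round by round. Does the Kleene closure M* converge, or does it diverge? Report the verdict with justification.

D(0):
  [0, 0, -8, 6]
  [-1, 0, -16, -10]
  [-10, 7, 0, -9]
  [-10, -∞, -18, 0]
D(1):
  [0, 0, -8, 6]
  [-1, 0, -9, 5]
  [-10, 7, 0, -4]
  [-10, -10, -18, 0]
D(2):
  [0, 0, -8, 6]
  [-1, 0, -9, 5]
  [6, 7, 0, 12]
  [-10, -10, -18, 0]
D(3):
  [0, 0, -8, 6]
  [-1, 0, -9, 5]
  [6, 7, 0, 12]
  [-10, -10, -18, 0]
D(4):
  [0, 0, -8, 6]
  [-1, 0, -9, 5]
  [6, 7, 0, 12]
  [-10, -10, -18, 0]
Key observation: every diagonal entry stays at the unit through all rounds, so no improving cycle exists.
Answer: CONVERGES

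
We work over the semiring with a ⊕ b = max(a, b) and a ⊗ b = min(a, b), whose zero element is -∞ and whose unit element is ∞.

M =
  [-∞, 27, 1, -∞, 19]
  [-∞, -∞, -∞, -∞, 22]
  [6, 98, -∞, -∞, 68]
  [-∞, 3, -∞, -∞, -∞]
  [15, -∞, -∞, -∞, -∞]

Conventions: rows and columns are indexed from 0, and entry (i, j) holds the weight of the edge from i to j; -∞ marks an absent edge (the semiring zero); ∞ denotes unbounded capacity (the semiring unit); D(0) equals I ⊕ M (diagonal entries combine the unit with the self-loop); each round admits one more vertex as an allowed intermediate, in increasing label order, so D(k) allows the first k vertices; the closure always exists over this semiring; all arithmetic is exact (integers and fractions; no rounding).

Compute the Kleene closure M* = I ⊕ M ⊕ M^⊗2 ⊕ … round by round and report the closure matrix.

D(0):
  [∞, 27, 1, -∞, 19]
  [-∞, ∞, -∞, -∞, 22]
  [6, 98, ∞, -∞, 68]
  [-∞, 3, -∞, ∞, -∞]
  [15, -∞, -∞, -∞, ∞]
D(1):
  [∞, 27, 1, -∞, 19]
  [-∞, ∞, -∞, -∞, 22]
  [6, 98, ∞, -∞, 68]
  [-∞, 3, -∞, ∞, -∞]
  [15, 15, 1, -∞, ∞]
D(2):
  [∞, 27, 1, -∞, 22]
  [-∞, ∞, -∞, -∞, 22]
  [6, 98, ∞, -∞, 68]
  [-∞, 3, -∞, ∞, 3]
  [15, 15, 1, -∞, ∞]
D(3):
  [∞, 27, 1, -∞, 22]
  [-∞, ∞, -∞, -∞, 22]
  [6, 98, ∞, -∞, 68]
  [-∞, 3, -∞, ∞, 3]
  [15, 15, 1, -∞, ∞]
D(4):
  [∞, 27, 1, -∞, 22]
  [-∞, ∞, -∞, -∞, 22]
  [6, 98, ∞, -∞, 68]
  [-∞, 3, -∞, ∞, 3]
  [15, 15, 1, -∞, ∞]
D(5):
  [∞, 27, 1, -∞, 22]
  [15, ∞, 1, -∞, 22]
  [15, 98, ∞, -∞, 68]
  [3, 3, 1, ∞, 3]
  [15, 15, 1, -∞, ∞]
Answer: M* = [[∞, 27, 1, -∞, 22], [15, ∞, 1, -∞, 22], [15, 98, ∞, -∞, 68], [3, 3, 1, ∞, 3], [15, 15, 1, -∞, ∞]]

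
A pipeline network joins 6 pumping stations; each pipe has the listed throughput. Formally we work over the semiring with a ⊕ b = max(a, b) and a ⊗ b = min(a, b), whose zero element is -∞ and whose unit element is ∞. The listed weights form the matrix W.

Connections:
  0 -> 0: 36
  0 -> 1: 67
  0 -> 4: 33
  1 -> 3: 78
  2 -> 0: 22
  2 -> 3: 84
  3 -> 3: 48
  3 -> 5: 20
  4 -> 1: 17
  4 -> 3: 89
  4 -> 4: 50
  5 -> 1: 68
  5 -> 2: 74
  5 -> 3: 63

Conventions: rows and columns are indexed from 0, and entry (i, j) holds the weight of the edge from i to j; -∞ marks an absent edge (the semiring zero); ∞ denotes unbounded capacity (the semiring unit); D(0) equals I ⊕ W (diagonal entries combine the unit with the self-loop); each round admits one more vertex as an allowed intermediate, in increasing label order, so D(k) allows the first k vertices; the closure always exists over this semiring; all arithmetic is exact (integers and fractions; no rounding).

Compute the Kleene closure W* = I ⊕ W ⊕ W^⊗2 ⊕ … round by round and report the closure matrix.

D(0):
  [∞, 67, -∞, -∞, 33, -∞]
  [-∞, ∞, -∞, 78, -∞, -∞]
  [22, -∞, ∞, 84, -∞, -∞]
  [-∞, -∞, -∞, ∞, -∞, 20]
  [-∞, 17, -∞, 89, ∞, -∞]
  [-∞, 68, 74, 63, -∞, ∞]
D(1):
  [∞, 67, -∞, -∞, 33, -∞]
  [-∞, ∞, -∞, 78, -∞, -∞]
  [22, 22, ∞, 84, 22, -∞]
  [-∞, -∞, -∞, ∞, -∞, 20]
  [-∞, 17, -∞, 89, ∞, -∞]
  [-∞, 68, 74, 63, -∞, ∞]
D(2):
  [∞, 67, -∞, 67, 33, -∞]
  [-∞, ∞, -∞, 78, -∞, -∞]
  [22, 22, ∞, 84, 22, -∞]
  [-∞, -∞, -∞, ∞, -∞, 20]
  [-∞, 17, -∞, 89, ∞, -∞]
  [-∞, 68, 74, 68, -∞, ∞]
D(3):
  [∞, 67, -∞, 67, 33, -∞]
  [-∞, ∞, -∞, 78, -∞, -∞]
  [22, 22, ∞, 84, 22, -∞]
  [-∞, -∞, -∞, ∞, -∞, 20]
  [-∞, 17, -∞, 89, ∞, -∞]
  [22, 68, 74, 74, 22, ∞]
D(4):
  [∞, 67, -∞, 67, 33, 20]
  [-∞, ∞, -∞, 78, -∞, 20]
  [22, 22, ∞, 84, 22, 20]
  [-∞, -∞, -∞, ∞, -∞, 20]
  [-∞, 17, -∞, 89, ∞, 20]
  [22, 68, 74, 74, 22, ∞]
D(5):
  [∞, 67, -∞, 67, 33, 20]
  [-∞, ∞, -∞, 78, -∞, 20]
  [22, 22, ∞, 84, 22, 20]
  [-∞, -∞, -∞, ∞, -∞, 20]
  [-∞, 17, -∞, 89, ∞, 20]
  [22, 68, 74, 74, 22, ∞]
D(6):
  [∞, 67, 20, 67, 33, 20]
  [20, ∞, 20, 78, 20, 20]
  [22, 22, ∞, 84, 22, 20]
  [20, 20, 20, ∞, 20, 20]
  [20, 20, 20, 89, ∞, 20]
  [22, 68, 74, 74, 22, ∞]
Answer: W* = [[∞, 67, 20, 67, 33, 20], [20, ∞, 20, 78, 20, 20], [22, 22, ∞, 84, 22, 20], [20, 20, 20, ∞, 20, 20], [20, 20, 20, 89, ∞, 20], [22, 68, 74, 74, 22, ∞]]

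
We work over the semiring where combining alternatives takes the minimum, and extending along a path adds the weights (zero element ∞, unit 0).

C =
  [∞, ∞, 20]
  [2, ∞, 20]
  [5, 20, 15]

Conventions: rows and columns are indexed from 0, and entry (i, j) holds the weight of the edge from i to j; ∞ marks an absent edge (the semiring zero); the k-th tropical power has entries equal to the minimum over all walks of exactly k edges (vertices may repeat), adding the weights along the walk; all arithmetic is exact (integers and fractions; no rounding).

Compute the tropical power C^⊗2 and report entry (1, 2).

C^⊗2:
  [25, 40, 35]
  [25, 40, 22]
  [20, 35, 25]
Key observation: the optimum is the walk 1->0->2, with weight 2 + 20 = 22.
Optimal value attained by: walk 1->0->2.
Answer: (C^⊗2)[1][2] = 22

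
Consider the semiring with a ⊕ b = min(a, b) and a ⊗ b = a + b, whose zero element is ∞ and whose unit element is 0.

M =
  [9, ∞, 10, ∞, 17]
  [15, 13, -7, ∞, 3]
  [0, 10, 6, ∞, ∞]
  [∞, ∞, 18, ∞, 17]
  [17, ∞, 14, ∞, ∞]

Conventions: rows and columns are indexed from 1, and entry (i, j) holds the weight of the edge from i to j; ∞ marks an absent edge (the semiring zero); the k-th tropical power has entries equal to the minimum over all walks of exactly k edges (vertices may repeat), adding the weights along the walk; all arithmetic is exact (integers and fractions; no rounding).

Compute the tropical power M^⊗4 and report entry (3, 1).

M^⊗2:
  [10, 20, 16, ∞, 26]
  [-7, 3, -1, ∞, 16]
  [6, 16, 3, ∞, 13]
  [18, 28, 24, ∞, ∞]
  [14, 24, 20, ∞, 34]
M^⊗3:
  [16, 26, 13, ∞, 23]
  [-1, 9, -4, ∞, 6]
  [3, 13, 9, ∞, 19]
  [24, 34, 21, ∞, 31]
  [20, 30, 17, ∞, 27]
M^⊗4:
  [13, 23, 19, ∞, 29]
  [-4, 6, 2, ∞, 12]
  [9, 19, 6, ∞, 16]
  [21, 31, 27, ∞, 37]
  [17, 27, 23, ∞, 33]
Key observation: the optimum is the walk 3->2->3->3->1, with weight 10 + (-7) + 6 + 0 = 9.
Optimal value attained by: walk 3->2->3->3->1.
Answer: (M^⊗4)[3][1] = 9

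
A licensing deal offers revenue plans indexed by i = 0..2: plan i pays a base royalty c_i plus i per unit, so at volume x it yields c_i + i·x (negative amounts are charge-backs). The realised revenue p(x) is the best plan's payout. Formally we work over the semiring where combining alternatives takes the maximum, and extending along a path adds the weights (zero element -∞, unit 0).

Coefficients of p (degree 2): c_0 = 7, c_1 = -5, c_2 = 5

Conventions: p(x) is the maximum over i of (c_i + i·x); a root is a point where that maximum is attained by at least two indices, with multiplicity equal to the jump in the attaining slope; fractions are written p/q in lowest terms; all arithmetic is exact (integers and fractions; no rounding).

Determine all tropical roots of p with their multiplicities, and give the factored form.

hull edge (i=0, c=7) to (i=2, c=5): slope -1, span 2
Factored form: p(x) = 5 ⊗ (x ⊕ 1) ⊗ (x ⊕ 1)
Answer: roots = 1 (mult 2)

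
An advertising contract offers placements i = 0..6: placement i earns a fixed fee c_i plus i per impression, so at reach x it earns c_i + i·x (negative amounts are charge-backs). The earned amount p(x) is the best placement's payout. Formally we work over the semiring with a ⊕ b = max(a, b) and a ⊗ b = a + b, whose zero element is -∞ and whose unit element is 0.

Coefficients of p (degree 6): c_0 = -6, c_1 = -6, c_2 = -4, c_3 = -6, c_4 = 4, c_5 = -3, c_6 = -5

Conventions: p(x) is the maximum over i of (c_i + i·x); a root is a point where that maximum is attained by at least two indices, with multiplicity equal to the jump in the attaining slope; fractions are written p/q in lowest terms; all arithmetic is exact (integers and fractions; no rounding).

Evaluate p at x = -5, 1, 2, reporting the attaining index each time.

p(-5) = max(-6+0·(-5)=-6, -6+1·(-5)=-11, -4+2·(-5)=-14, -6+3·(-5)=-21, 4+4·(-5)=-16, -3+5·(-5)=-28, -5+6·(-5)=-35) = -6 (attained by i=0)
p(1) = max(-6+0·1=-6, -6+1·1=-5, -4+2·1=-2, -6+3·1=-3, 4+4·1=8, -3+5·1=2, -5+6·1=1) = 8 (attained by i=4)
p(2) = max(-6+0·2=-6, -6+1·2=-4, -4+2·2=0, -6+3·2=0, 4+4·2=12, -3+5·2=7, -5+6·2=7) = 12 (attained by i=4)
Answer: p(-5) = -6; p(1) = 8; p(2) = 12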